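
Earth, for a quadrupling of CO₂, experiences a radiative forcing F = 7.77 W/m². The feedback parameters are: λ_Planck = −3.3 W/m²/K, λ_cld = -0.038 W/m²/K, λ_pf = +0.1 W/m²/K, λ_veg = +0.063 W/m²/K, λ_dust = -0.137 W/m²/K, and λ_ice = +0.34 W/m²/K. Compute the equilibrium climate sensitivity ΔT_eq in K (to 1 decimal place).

Net feedback parameter λ = (−3.3) + (-0.038) + (+0.1) + (+0.063) + (-0.137) + (+0.34) = -2.972 W/m²/K.
ΔT = −F/λ = −7.77/(-2.972) = 2.6 K.

2.6 K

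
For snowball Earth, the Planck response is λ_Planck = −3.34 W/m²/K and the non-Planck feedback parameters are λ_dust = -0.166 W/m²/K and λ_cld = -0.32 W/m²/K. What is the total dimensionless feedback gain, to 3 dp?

Convert to gains: g_dust = -0.166/3.34 = -0.0497; g_cld = -0.32/3.34 = -0.09581.
Total gain g = -0.14551.

-0.146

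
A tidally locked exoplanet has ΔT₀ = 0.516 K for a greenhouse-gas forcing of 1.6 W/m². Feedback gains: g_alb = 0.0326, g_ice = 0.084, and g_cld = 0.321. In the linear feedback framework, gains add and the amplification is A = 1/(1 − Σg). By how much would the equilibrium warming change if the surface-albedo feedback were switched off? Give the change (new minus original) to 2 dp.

-0.05 K

Original: g = 0.4376, ΔT = 0.516/(1−0.4376) = 0.9175 K.
Without surface-albedo: g' = 0.405, ΔT' = 0.516/(1−0.405) = 0.8672 K.
Change = 0.8672 − 0.9175 = -0.05 K.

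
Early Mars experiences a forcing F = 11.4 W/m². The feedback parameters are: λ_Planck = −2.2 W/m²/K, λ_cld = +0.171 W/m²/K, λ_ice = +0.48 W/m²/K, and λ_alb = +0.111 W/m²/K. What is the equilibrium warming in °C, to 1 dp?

Net feedback parameter λ = (−2.2) + (+0.171) + (+0.48) + (+0.111) = -1.438 W/m²/K.
ΔT = −F/λ = −11.4/(-1.438) = 7.9 °C.

7.9 °C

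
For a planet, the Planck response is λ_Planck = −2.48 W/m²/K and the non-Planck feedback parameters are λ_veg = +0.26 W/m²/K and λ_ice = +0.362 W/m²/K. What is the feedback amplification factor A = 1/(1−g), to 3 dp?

Convert to gains: g_veg = 0.26/2.48 = 0.1048; g_ice = 0.362/2.48 = 0.146.
Total gain g = 0.2508.
A = 1/(1 − 0.2508) = 1.335.

1.335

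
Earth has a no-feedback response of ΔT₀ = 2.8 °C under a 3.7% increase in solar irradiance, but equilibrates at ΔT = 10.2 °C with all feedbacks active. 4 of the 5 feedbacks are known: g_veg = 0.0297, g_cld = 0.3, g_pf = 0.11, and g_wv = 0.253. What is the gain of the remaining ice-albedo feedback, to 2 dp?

Amplification A = ΔT/ΔT₀ = 10.2/2.8 = 3.643.
Total gain g = 1 − 1/A = 1 − 1/3.643 = 0.7255.
Known gains sum to 0.0297 + 0.3 + 0.11 + 0.253 = 0.6927.
g_ice = 0.7255 − 0.6927 = 0.03.

0.03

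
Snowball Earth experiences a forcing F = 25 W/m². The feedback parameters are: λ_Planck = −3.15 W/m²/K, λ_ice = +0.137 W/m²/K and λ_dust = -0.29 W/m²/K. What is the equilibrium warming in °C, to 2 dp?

Net feedback parameter λ = (−3.15) + (+0.137) + (-0.29) = -3.303 W/m²/K.
ΔT = −F/λ = −25/(-3.303) = 7.57 °C.

7.57 °C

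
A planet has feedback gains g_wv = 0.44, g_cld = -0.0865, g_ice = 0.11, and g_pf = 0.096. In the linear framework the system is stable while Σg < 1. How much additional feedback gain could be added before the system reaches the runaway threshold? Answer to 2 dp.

0.44

Current total gain = 0.44 − 0.0865 + 0.11 + 0.096 = 0.5595.
Margin to runaway = 1 − 0.5595 = 0.44.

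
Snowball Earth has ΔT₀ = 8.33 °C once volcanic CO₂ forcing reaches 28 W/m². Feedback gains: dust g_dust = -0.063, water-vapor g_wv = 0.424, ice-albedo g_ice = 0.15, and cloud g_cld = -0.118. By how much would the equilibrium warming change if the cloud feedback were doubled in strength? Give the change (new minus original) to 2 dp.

-2.23 °C

Original: g = 0.393, ΔT = 8.33/(1−0.393) = 13.7232 °C.
With doubled cloud: g' = 0.275, ΔT' = 8.33/(1−0.275) = 11.4897 °C.
Change = 11.4897 − 13.7232 = -2.23 °C.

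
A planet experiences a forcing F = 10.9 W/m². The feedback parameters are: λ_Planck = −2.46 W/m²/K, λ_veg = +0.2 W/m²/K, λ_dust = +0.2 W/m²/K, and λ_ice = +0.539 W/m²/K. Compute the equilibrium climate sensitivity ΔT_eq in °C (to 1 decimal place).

Net feedback parameter λ = (−2.46) + (+0.2) + (+0.2) + (+0.539) = -1.521 W/m²/K.
ΔT = −F/λ = −10.9/(-1.521) = 7.2 °C.

7.2 °C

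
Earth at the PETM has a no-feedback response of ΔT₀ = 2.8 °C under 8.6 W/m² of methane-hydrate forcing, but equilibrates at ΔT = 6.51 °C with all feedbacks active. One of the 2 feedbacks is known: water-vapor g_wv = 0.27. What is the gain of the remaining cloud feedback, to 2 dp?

0.30

Amplification A = ΔT/ΔT₀ = 6.51/2.8 = 2.325.
Total gain g = 1 − 1/A = 1 − 1/2.325 = 0.5699.
The known gain is 0.27.
g_cld = 0.5699 − 0.27 = 0.30.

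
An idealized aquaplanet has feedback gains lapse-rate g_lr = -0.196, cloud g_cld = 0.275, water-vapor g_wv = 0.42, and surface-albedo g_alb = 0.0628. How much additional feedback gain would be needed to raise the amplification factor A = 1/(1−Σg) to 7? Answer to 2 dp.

Current total gain = 0.5618.
Target gain for A = 7: g* = 1 − 1/7 = 0.8571.
Additional gain needed = 0.8571 − 0.5618 = 0.30.

0.30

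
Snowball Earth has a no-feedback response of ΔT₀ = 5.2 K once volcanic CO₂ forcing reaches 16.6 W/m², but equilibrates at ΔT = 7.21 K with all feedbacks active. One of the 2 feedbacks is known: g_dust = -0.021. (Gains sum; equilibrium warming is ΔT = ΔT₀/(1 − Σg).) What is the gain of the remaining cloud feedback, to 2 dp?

Amplification A = ΔT/ΔT₀ = 7.21/5.2 = 1.387.
Total gain g = 1 − 1/A = 1 − 1/1.387 = 0.279.
The known gain is -0.021.
g_cld = 0.279 + 0.021 = 0.30.

0.30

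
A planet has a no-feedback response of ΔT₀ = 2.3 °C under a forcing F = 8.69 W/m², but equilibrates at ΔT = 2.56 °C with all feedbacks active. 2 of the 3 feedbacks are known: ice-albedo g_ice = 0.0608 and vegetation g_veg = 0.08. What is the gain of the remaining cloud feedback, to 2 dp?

Amplification A = ΔT/ΔT₀ = 2.56/2.3 = 1.113.
Total gain g = 1 − 1/A = 1 − 1/1.113 = 0.1015.
Known gains sum to 0.0608 + 0.08 = 0.1408.
g_cld = 0.1015 − 0.1408 = -0.04.

-0.04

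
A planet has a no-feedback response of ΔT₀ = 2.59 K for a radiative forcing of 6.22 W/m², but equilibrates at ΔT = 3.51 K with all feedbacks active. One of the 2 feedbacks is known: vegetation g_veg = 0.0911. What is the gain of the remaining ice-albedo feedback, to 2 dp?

0.17

Amplification A = ΔT/ΔT₀ = 3.51/2.59 = 1.355.
Total gain g = 1 − 1/A = 1 − 1/1.355 = 0.262.
The known gain is 0.0911.
g_ice = 0.262 − 0.0911 = 0.17.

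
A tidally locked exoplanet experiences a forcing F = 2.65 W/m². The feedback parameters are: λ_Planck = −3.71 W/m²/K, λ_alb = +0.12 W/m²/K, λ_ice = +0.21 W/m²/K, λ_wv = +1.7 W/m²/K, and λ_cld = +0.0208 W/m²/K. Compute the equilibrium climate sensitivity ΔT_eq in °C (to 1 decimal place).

1.6 °C

Net feedback parameter λ = (−3.71) + (+0.12) + (+0.21) + (+1.7) + (+0.0208) = -1.6592 W/m²/K.
ΔT = −F/λ = −2.65/(-1.6592) = 1.6 °C.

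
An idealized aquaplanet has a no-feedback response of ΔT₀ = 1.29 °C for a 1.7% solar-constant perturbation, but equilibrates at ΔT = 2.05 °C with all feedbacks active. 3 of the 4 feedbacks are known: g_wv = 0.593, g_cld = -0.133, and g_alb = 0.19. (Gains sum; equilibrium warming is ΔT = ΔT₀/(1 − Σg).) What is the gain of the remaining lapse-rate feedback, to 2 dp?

Amplification A = ΔT/ΔT₀ = 2.05/1.29 = 1.589.
Total gain g = 1 − 1/A = 1 − 1/1.589 = 0.3707.
Known gains sum to 0.593 − 0.133 + 0.19 = 0.65.
g_lr = 0.3707 − 0.65 = -0.28.

-0.28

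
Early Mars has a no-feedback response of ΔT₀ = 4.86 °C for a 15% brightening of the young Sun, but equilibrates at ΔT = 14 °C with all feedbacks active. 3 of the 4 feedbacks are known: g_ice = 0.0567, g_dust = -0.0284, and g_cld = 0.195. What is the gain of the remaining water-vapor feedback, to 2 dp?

0.43

Amplification A = ΔT/ΔT₀ = 14/4.86 = 2.881.
Total gain g = 1 − 1/A = 1 − 1/2.881 = 0.6529.
Known gains sum to 0.0567 − 0.0284 + 0.195 = 0.2233.
g_wv = 0.6529 − 0.2233 = 0.43.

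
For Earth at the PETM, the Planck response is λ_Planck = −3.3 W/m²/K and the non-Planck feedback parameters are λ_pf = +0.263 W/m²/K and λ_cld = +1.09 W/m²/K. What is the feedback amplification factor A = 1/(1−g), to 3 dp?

1.695

Convert to gains: g_pf = 0.263/3.3 = 0.0797; g_cld = 1.09/3.3 = 0.3303.
Total gain g = 0.41.
A = 1/(1 − 0.41) = 1.695.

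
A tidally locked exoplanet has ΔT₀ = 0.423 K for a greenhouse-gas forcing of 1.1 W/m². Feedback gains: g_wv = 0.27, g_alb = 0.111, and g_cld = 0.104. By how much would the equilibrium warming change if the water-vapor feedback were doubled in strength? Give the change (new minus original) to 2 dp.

0.91 K

Original: g = 0.485, ΔT = 0.423/(1−0.485) = 0.8214 K.
With doubled water-vapor: g' = 0.755, ΔT' = 0.423/(1−0.755) = 1.7265 K.
Change = 1.7265 − 0.8214 = 0.91 K.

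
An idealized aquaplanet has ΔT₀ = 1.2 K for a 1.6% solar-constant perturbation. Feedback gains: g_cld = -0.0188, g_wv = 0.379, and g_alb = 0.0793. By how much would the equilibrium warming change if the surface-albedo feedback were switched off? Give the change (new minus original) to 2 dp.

Original: g = 0.4395, ΔT = 1.2/(1−0.4395) = 2.1409 K.
Without surface-albedo: g' = 0.3602, ΔT' = 1.2/(1−0.3602) = 1.8756 K.
Change = 1.8756 − 2.1409 = -0.27 K.

-0.27 K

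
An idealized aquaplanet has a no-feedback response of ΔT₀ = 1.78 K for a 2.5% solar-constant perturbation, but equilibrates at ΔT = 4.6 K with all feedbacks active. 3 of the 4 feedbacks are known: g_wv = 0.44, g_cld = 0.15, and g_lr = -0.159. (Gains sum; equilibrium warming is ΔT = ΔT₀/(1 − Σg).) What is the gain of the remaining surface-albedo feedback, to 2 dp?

Amplification A = ΔT/ΔT₀ = 4.6/1.78 = 2.584.
Total gain g = 1 − 1/A = 1 − 1/2.584 = 0.613.
Known gains sum to 0.44 + 0.15 − 0.159 = 0.431.
g_alb = 0.613 − 0.431 = 0.18.

0.18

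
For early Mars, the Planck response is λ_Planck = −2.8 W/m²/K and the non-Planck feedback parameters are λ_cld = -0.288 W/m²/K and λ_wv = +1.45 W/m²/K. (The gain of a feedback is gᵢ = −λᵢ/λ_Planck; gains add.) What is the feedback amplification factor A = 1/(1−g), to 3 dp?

Convert to gains: g_cld = -0.288/2.8 = -0.1029; g_wv = 1.45/2.8 = 0.5179.
Total gain g = 0.415.
A = 1/(1 − 0.415) = 1.709.

1.709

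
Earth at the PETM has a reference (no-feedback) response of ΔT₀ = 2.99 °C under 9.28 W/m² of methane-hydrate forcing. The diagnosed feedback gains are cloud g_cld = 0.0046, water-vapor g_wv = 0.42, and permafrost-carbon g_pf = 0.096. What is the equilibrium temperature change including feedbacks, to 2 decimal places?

6.24 °C

Total gain g = 0.0046 + 0.42 + 0.096 = 0.5206.
Amplification A = 1/(1 − 0.5206) = 2.086.
ΔT = 2.99 × 2.086 = 6.24 °C.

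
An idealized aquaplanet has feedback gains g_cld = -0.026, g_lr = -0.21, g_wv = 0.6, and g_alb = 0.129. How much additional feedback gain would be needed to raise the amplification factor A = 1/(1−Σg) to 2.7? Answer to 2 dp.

Current total gain = 0.493.
Target gain for A = 2.7: g* = 1 − 1/2.7 = 0.6296.
Additional gain needed = 0.6296 − 0.493 = 0.14.

0.14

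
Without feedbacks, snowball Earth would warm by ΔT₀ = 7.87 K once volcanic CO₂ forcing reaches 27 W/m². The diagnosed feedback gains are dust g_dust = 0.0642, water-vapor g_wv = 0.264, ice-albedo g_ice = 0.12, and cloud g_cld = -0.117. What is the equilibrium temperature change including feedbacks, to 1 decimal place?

Total gain g = 0.0642 + 0.264 + 0.12 − 0.117 = 0.3312.
Amplification A = 1/(1 − 0.3312) = 1.495.
ΔT = 7.87 × 1.495 = 11.8 K.

11.8 K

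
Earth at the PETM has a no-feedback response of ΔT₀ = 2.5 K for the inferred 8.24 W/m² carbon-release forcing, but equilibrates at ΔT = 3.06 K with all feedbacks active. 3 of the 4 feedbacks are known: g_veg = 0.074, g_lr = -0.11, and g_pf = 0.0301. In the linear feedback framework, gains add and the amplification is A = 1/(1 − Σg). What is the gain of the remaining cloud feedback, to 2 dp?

Amplification A = ΔT/ΔT₀ = 3.06/2.5 = 1.224.
Total gain g = 1 − 1/A = 1 − 1/1.224 = 0.183.
Known gains sum to 0.074 − 0.11 + 0.0301 = -0.0059.
g_cld = 0.183 + 0.0059 = 0.19.

0.19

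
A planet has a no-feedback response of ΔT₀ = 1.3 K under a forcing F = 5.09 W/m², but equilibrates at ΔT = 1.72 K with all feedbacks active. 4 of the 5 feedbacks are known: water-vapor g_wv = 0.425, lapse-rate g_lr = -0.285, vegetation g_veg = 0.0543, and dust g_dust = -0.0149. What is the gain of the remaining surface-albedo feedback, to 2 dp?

Amplification A = ΔT/ΔT₀ = 1.72/1.3 = 1.323.
Total gain g = 1 − 1/A = 1 − 1/1.323 = 0.2441.
Known gains sum to 0.425 − 0.285 + 0.0543 − 0.0149 = 0.1794.
g_alb = 0.2441 − 0.1794 = 0.06.

0.06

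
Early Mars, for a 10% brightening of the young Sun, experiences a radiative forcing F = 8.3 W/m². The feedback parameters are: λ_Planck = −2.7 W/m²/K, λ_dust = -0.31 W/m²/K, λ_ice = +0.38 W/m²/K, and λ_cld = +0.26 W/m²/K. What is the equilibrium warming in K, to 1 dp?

Net feedback parameter λ = (−2.7) + (-0.31) + (+0.38) + (+0.26) = -2.37 W/m²/K.
ΔT = −F/λ = −8.3/(-2.37) = 3.5 K.

3.5 K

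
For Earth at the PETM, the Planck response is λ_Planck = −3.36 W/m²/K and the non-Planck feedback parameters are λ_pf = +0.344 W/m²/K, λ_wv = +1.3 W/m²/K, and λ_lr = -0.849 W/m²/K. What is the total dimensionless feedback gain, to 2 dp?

0.24

Convert to gains: g_pf = 0.344/3.36 = 0.1024; g_wv = 1.3/3.36 = 0.3869; g_lr = -0.849/3.36 = -0.2527.
Total gain g = 0.2366.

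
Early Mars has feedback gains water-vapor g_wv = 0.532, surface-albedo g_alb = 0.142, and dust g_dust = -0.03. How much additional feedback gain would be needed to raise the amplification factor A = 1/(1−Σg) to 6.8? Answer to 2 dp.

0.21

Current total gain = 0.644.
Target gain for A = 6.8: g* = 1 − 1/6.8 = 0.8529.
Additional gain needed = 0.8529 − 0.644 = 0.21.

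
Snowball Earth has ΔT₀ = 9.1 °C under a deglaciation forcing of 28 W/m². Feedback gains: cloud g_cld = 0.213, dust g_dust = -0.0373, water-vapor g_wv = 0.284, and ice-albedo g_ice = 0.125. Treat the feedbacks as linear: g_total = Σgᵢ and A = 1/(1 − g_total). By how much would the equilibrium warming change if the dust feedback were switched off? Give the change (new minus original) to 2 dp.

2.16 °C

Original: g = 0.5847, ΔT = 9.1/(1−0.5847) = 21.9119 °C.
Without dust: g' = 0.622, ΔT' = 9.1/(1−0.622) = 24.0741 °C.
Change = 24.0741 − 21.9119 = 2.16 °C.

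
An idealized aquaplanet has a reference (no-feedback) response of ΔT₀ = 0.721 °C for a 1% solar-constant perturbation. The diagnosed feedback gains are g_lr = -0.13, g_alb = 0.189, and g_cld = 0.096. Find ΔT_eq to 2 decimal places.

Total gain g = -0.13 + 0.189 + 0.096 = 0.155.
Amplification A = 1/(1 − 0.155) = 1.183.
ΔT = 0.721 × 1.183 = 0.85 °C.

0.85 °C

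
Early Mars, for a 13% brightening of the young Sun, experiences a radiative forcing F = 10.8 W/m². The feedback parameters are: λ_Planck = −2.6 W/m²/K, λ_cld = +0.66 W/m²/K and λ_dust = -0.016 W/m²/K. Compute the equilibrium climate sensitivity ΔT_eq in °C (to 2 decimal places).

5.52 °C

Net feedback parameter λ = (−2.6) + (+0.66) + (-0.016) = -1.956 W/m²/K.
ΔT = −F/λ = −10.8/(-1.956) = 5.52 °C.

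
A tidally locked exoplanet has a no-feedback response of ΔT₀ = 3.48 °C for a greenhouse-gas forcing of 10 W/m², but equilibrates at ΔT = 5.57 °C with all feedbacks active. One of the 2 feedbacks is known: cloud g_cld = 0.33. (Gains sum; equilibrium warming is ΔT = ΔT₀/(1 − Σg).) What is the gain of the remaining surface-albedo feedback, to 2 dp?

0.05

Amplification A = ΔT/ΔT₀ = 5.57/3.48 = 1.601.
Total gain g = 1 − 1/A = 1 − 1/1.601 = 0.3754.
The known gain is 0.33.
g_alb = 0.3754 − 0.33 = 0.05.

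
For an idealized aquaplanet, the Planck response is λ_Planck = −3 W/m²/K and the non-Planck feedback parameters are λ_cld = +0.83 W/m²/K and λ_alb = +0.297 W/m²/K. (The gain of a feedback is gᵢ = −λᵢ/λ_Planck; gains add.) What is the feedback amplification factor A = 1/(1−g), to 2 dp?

Convert to gains: g_cld = 0.83/3 = 0.2767; g_alb = 0.297/3 = 0.099.
Total gain g = 0.3757.
A = 1/(1 − 0.3757) = 1.60.

1.60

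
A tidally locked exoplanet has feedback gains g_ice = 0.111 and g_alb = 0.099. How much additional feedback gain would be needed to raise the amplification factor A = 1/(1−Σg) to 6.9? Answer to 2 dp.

Current total gain = 0.21.
Target gain for A = 6.9: g* = 1 − 1/6.9 = 0.8551.
Additional gain needed = 0.8551 − 0.21 = 0.65.

0.65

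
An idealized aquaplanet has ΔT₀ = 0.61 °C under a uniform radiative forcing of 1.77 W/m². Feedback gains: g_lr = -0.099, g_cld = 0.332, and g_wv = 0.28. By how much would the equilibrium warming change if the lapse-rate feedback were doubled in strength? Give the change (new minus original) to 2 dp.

-0.21 °C

Original: g = 0.513, ΔT = 0.61/(1−0.513) = 1.2526 °C.
With doubled lapse-rate: g' = 0.414, ΔT' = 0.61/(1−0.414) = 1.0410 °C.
Change = 1.0410 − 1.2526 = -0.21 °C.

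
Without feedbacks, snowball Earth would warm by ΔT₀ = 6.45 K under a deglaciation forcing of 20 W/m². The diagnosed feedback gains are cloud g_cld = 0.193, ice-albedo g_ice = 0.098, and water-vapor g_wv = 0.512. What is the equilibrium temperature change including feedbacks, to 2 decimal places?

Total gain g = 0.193 + 0.098 + 0.512 = 0.803.
Amplification A = 1/(1 − 0.803) = 5.076.
ΔT = 6.45 × 5.076 = 32.74 K.

32.74 K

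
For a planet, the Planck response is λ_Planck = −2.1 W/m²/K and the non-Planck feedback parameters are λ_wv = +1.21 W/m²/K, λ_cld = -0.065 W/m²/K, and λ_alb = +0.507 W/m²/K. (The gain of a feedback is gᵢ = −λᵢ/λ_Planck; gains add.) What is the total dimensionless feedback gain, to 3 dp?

0.787

Convert to gains: g_wv = 1.21/2.1 = 0.5762; g_cld = -0.065/2.1 = -0.03095; g_alb = 0.507/2.1 = 0.2414.
Total gain g = 0.78665.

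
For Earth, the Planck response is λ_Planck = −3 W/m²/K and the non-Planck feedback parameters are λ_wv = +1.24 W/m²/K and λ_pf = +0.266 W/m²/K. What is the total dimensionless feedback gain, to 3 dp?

Convert to gains: g_wv = 1.24/3 = 0.4133; g_pf = 0.266/3 = 0.08867.
Total gain g = 0.50197.

0.502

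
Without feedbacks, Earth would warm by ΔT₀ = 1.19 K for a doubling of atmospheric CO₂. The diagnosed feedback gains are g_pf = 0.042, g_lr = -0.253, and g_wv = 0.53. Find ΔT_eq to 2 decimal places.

1.75 K

Total gain g = 0.042 − 0.253 + 0.53 = 0.319.
Amplification A = 1/(1 − 0.319) = 1.468.
ΔT = 1.19 × 1.468 = 1.75 K.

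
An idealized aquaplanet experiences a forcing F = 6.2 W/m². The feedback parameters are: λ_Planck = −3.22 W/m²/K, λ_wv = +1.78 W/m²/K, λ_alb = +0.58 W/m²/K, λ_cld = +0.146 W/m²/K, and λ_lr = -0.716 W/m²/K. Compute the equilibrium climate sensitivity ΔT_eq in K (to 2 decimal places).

4.34 K

Net feedback parameter λ = (−3.22) + (+1.78) + (+0.58) + (+0.146) + (-0.716) = -1.43 W/m²/K.
ΔT = −F/λ = −6.2/(-1.43) = 4.34 K.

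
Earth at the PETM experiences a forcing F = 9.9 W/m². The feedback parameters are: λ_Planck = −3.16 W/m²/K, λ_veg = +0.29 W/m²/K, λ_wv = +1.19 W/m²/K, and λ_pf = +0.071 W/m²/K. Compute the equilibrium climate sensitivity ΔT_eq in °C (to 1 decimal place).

Net feedback parameter λ = (−3.16) + (+0.29) + (+1.19) + (+0.071) = -1.609 W/m²/K.
ΔT = −F/λ = −9.9/(-1.609) = 6.2 °C.

6.2 °C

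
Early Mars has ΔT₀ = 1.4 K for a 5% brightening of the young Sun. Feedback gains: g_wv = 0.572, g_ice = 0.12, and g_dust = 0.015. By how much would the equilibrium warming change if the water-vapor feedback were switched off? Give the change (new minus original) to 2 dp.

-3.16 K

Original: g = 0.707, ΔT = 1.4/(1−0.707) = 4.7782 K.
Without water-vapor: g' = 0.135, ΔT' = 1.4/(1−0.135) = 1.6185 K.
Change = 1.6185 − 4.7782 = -3.16 K.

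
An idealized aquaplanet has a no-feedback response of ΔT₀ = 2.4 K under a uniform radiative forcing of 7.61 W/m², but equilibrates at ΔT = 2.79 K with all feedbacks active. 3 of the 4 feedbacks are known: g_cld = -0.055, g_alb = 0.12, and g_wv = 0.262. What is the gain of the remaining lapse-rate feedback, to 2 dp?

-0.19

Amplification A = ΔT/ΔT₀ = 2.79/2.4 = 1.163.
Total gain g = 1 − 1/A = 1 − 1/1.163 = 0.1402.
Known gains sum to -0.055 + 0.12 + 0.262 = 0.327.
g_lr = 0.1402 − 0.327 = -0.19.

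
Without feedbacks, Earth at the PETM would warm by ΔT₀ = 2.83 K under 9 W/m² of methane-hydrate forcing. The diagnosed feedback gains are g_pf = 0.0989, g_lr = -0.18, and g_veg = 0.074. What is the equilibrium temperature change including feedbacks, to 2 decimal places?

2.81 K

Total gain g = 0.0989 − 0.18 + 0.074 = -0.0071.
Amplification A = 1/(1 + 0.0071) = 0.993.
ΔT = 2.83 × 0.993 = 2.81 K.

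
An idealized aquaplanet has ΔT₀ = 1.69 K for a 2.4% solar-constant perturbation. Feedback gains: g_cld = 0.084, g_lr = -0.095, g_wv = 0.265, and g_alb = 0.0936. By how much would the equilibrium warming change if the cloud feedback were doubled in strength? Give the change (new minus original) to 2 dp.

Original: g = 0.3476, ΔT = 1.69/(1−0.3476) = 2.5904 K.
With doubled cloud: g' = 0.4316, ΔT' = 1.69/(1−0.4316) = 2.9733 K.
Change = 2.9733 − 2.5904 = 0.38 K.

0.38 K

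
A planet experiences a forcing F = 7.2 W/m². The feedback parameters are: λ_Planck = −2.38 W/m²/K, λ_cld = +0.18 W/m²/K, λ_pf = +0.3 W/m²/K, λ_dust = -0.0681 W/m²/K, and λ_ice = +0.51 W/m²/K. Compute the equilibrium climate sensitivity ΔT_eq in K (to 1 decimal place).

4.9 K

Net feedback parameter λ = (−2.38) + (+0.18) + (+0.3) + (-0.0681) + (+0.51) = -1.4581 W/m²/K.
ΔT = −F/λ = −7.2/(-1.4581) = 4.9 K.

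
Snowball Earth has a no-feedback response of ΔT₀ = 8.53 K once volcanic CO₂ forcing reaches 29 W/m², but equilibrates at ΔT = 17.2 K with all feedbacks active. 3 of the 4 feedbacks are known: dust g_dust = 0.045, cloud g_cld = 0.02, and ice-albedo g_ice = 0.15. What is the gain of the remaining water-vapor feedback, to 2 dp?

0.29

Amplification A = ΔT/ΔT₀ = 17.2/8.53 = 2.016.
Total gain g = 1 − 1/A = 1 − 1/2.016 = 0.504.
Known gains sum to 0.045 + 0.02 + 0.15 = 0.215.
g_wv = 0.504 − 0.215 = 0.29.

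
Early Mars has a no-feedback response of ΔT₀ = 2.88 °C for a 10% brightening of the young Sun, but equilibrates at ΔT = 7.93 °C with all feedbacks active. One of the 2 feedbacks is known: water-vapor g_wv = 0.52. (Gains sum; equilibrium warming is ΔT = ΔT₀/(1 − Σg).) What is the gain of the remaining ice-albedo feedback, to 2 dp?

Amplification A = ΔT/ΔT₀ = 7.93/2.88 = 2.753.
Total gain g = 1 − 1/A = 1 − 1/2.753 = 0.6368.
The known gain is 0.52.
g_ice = 0.6368 − 0.52 = 0.12.

0.12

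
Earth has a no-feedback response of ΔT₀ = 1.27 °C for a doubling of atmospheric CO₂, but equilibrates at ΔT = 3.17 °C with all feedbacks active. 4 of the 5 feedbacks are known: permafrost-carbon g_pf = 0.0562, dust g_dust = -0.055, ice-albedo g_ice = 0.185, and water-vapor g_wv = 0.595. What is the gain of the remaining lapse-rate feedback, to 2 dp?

Amplification A = ΔT/ΔT₀ = 3.17/1.27 = 2.496.
Total gain g = 1 − 1/A = 1 − 1/2.496 = 0.5994.
Known gains sum to 0.0562 − 0.055 + 0.185 + 0.595 = 0.7812.
g_lr = 0.5994 − 0.7812 = -0.18.

-0.18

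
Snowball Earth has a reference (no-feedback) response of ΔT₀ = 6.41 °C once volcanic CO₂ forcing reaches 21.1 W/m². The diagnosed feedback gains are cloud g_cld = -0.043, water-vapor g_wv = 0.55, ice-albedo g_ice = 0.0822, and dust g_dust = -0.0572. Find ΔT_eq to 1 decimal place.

13.7 °C

Total gain g = -0.043 + 0.55 + 0.0822 − 0.0572 = 0.532.
Amplification A = 1/(1 − 0.532) = 2.137.
ΔT = 6.41 × 2.137 = 13.7 °C.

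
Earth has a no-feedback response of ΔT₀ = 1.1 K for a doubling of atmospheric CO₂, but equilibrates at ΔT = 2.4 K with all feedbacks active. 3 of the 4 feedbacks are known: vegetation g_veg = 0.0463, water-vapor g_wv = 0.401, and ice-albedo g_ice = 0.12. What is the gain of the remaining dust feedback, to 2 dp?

-0.03

Amplification A = ΔT/ΔT₀ = 2.4/1.1 = 2.182.
Total gain g = 1 − 1/A = 1 − 1/2.182 = 0.5417.
Known gains sum to 0.0463 + 0.401 + 0.12 = 0.5673.
g_dust = 0.5417 − 0.5673 = -0.03.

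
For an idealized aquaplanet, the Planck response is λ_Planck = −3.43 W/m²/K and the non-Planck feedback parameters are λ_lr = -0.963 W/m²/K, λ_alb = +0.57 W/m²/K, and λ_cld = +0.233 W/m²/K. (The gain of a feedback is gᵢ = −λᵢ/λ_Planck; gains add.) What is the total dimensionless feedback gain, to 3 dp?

-0.047

Convert to gains: g_lr = -0.963/3.43 = -0.2808; g_alb = 0.57/3.43 = 0.1662; g_cld = 0.233/3.43 = 0.06793.
Total gain g = -0.04667.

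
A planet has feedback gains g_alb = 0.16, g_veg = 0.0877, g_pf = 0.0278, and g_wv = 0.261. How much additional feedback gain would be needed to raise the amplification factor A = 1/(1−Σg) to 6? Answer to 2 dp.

Current total gain = 0.5365.
Target gain for A = 6: g* = 1 − 1/6 = 0.8333.
Additional gain needed = 0.8333 − 0.5365 = 0.30.

0.30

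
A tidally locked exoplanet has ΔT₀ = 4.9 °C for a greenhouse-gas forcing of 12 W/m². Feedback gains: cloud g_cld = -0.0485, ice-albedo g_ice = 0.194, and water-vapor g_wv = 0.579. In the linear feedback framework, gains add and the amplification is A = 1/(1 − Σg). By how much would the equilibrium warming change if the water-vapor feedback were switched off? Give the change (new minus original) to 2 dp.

Original: g = 0.7245, ΔT = 4.9/(1−0.7245) = 17.7858 °C.
Without water-vapor: g' = 0.1455, ΔT' = 4.9/(1−0.1455) = 5.7343 °C.
Change = 5.7343 − 17.7858 = -12.05 °C.

-12.05 °C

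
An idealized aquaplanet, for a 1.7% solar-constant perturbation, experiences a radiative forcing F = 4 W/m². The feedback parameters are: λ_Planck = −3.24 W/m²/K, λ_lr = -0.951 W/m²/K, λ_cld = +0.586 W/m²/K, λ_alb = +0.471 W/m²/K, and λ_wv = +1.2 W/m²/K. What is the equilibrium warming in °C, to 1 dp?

2.1 °C

Net feedback parameter λ = (−3.24) + (-0.951) + (+0.586) + (+0.471) + (+1.2) = -1.934 W/m²/K.
ΔT = −F/λ = −4/(-1.934) = 2.1 °C.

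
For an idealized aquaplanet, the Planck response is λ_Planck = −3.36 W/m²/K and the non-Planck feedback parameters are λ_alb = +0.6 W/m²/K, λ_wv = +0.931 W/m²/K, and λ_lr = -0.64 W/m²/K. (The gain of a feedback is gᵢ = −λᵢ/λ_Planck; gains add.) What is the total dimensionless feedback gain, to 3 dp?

0.265

Convert to gains: g_alb = 0.6/3.36 = 0.1786; g_wv = 0.931/3.36 = 0.2771; g_lr = -0.64/3.36 = -0.1905.
Total gain g = 0.2652.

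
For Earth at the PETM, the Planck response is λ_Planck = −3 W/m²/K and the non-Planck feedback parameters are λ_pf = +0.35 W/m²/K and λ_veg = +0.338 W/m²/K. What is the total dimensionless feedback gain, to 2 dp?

0.23

Convert to gains: g_pf = 0.35/3 = 0.1167; g_veg = 0.338/3 = 0.1127.
Total gain g = 0.2294.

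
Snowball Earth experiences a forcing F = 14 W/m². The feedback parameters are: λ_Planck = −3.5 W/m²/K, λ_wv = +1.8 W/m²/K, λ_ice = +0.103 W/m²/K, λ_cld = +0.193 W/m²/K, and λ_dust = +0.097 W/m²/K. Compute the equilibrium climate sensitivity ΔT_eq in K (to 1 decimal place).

Net feedback parameter λ = (−3.5) + (+1.8) + (+0.103) + (+0.193) + (+0.097) = -1.307 W/m²/K.
ΔT = −F/λ = −14/(-1.307) = 10.7 K.

10.7 K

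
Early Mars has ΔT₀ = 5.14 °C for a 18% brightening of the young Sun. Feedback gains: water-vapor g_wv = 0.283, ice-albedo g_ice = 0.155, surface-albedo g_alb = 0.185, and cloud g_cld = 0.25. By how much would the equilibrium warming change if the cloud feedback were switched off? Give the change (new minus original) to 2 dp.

Original: g = 0.873, ΔT = 5.14/(1−0.873) = 40.4724 °C.
Without cloud: g' = 0.623, ΔT' = 5.14/(1−0.623) = 13.6340 °C.
Change = 13.6340 − 40.4724 = -26.84 °C.

-26.84 °C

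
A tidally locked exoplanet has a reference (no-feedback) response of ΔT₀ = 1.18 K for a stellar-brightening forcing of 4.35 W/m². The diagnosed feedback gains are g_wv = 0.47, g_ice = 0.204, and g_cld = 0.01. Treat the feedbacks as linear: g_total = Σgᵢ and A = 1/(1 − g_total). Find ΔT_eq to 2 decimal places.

Total gain g = 0.47 + 0.204 + 0.01 = 0.684.
Amplification A = 1/(1 − 0.684) = 3.165.
ΔT = 1.18 × 3.165 = 3.73 K.

3.73 K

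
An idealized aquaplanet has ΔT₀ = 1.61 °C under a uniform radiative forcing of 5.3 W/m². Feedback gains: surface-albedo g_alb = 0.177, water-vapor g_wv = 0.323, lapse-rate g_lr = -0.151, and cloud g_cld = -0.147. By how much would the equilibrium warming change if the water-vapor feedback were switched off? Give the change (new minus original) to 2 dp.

-0.58 °C

Original: g = 0.202, ΔT = 1.61/(1−0.202) = 2.0175 °C.
Without water-vapor: g' = -0.121, ΔT' = 1.61/(1+0.121) = 1.4362 °C.
Change = 1.4362 − 2.0175 = -0.58 °C.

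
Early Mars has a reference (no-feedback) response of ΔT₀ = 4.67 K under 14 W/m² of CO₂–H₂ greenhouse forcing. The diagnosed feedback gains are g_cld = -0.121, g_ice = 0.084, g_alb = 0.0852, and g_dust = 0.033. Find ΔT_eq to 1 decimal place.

Total gain g = -0.121 + 0.084 + 0.0852 + 0.033 = 0.0812.
Amplification A = 1/(1 − 0.0812) = 1.088.
ΔT = 4.67 × 1.088 = 5.1 K.

5.1 K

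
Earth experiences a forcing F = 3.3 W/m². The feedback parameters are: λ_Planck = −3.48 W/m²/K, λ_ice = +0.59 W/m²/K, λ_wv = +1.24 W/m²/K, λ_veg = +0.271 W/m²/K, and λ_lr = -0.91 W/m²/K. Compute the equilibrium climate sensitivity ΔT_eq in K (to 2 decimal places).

1.44 K

Net feedback parameter λ = (−3.48) + (+0.59) + (+1.24) + (+0.271) + (-0.91) = -2.289 W/m²/K.
ΔT = −F/λ = −3.3/(-2.289) = 1.44 K.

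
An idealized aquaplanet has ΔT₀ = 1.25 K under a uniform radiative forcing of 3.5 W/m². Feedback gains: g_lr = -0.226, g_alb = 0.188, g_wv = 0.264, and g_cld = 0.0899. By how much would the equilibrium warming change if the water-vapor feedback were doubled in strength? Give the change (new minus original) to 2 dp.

Original: g = 0.3159, ΔT = 1.25/(1−0.3159) = 1.8272 K.
With doubled water-vapor: g' = 0.5799, ΔT' = 1.25/(1−0.5799) = 2.9755 K.
Change = 2.9755 − 1.8272 = 1.15 K.

1.15 K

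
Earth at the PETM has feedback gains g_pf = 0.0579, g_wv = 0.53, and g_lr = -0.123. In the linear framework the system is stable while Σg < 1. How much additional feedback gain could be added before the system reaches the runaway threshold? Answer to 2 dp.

Current total gain = 0.0579 + 0.53 − 0.123 = 0.4649.
Margin to runaway = 1 − 0.4649 = 0.54.

0.54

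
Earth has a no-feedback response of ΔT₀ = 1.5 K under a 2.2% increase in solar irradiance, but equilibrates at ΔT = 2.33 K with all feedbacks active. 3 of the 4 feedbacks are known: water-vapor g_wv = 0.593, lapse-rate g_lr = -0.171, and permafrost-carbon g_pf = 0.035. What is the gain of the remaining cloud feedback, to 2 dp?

-0.10

Amplification A = ΔT/ΔT₀ = 2.33/1.5 = 1.553.
Total gain g = 1 − 1/A = 1 − 1/1.553 = 0.3561.
Known gains sum to 0.593 − 0.171 + 0.035 = 0.457.
g_cld = 0.3561 − 0.457 = -0.10.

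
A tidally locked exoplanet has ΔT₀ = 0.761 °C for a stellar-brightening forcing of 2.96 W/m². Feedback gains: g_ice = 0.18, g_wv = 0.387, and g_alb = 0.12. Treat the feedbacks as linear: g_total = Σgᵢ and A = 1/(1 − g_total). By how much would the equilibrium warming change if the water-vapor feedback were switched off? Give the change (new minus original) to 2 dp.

-1.34 °C

Original: g = 0.687, ΔT = 0.761/(1−0.687) = 2.4313 °C.
Without water-vapor: g' = 0.3, ΔT' = 0.761/(1−0.3) = 1.0871 °C.
Change = 1.0871 − 2.4313 = -1.34 °C.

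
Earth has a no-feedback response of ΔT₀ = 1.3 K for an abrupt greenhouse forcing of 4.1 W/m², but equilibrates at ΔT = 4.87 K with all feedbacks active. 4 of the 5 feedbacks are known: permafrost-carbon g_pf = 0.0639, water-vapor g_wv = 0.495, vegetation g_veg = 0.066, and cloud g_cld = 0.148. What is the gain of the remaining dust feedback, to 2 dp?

-0.04

Amplification A = ΔT/ΔT₀ = 4.87/1.3 = 3.746.
Total gain g = 1 − 1/A = 1 − 1/3.746 = 0.733.
Known gains sum to 0.0639 + 0.495 + 0.066 + 0.148 = 0.7729.
g_dust = 0.733 − 0.7729 = -0.04.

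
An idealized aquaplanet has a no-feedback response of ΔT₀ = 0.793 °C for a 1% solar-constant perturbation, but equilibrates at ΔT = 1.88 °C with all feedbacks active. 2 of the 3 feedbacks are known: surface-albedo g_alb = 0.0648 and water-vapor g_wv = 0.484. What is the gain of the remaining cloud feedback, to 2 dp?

0.03

Amplification A = ΔT/ΔT₀ = 1.88/0.793 = 2.371.
Total gain g = 1 − 1/A = 1 − 1/2.371 = 0.5782.
Known gains sum to 0.0648 + 0.484 = 0.5488.
g_cld = 0.5782 − 0.5488 = 0.03.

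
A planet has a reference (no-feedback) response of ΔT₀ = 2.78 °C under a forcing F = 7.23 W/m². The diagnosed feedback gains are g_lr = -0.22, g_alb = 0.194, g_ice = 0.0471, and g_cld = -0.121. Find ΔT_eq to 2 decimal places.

2.53 °C

Total gain g = -0.22 + 0.194 + 0.0471 − 0.121 = -0.0999.
Amplification A = 1/(1 + 0.0999) = 0.9092.
ΔT = 2.78 × 0.9092 = 2.53 °C.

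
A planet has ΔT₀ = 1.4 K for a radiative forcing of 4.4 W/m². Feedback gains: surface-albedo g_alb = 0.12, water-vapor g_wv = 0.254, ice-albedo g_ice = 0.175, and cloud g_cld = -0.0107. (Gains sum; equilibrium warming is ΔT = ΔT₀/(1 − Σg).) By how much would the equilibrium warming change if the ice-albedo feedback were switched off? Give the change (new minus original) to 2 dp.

Original: g = 0.5383, ΔT = 1.4/(1−0.5383) = 3.0323 K.
Without ice-albedo: g' = 0.3633, ΔT' = 1.4/(1−0.3633) = 2.1988 K.
Change = 2.1988 − 3.0323 = -0.83 K.

-0.83 K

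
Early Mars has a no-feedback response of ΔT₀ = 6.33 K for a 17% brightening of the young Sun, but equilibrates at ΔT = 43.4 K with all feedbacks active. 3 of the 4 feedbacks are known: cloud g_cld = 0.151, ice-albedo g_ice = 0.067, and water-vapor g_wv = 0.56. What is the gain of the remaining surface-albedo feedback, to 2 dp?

Amplification A = ΔT/ΔT₀ = 43.4/6.33 = 6.856.
Total gain g = 1 − 1/A = 1 − 1/6.856 = 0.8541.
Known gains sum to 0.151 + 0.067 + 0.56 = 0.778.
g_alb = 0.8541 − 0.778 = 0.08.

0.08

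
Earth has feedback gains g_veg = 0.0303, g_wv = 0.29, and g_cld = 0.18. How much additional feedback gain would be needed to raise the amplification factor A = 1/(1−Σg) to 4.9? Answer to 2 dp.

Current total gain = 0.5003.
Target gain for A = 4.9: g* = 1 − 1/4.9 = 0.7959.
Additional gain needed = 0.7959 − 0.5003 = 0.30.

0.30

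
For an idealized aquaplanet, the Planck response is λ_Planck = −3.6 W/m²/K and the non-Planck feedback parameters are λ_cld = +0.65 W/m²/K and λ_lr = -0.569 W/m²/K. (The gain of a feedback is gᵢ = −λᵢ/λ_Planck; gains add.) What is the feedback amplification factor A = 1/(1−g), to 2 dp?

Convert to gains: g_cld = 0.65/3.6 = 0.1806; g_lr = -0.569/3.6 = -0.1581.
Total gain g = 0.0225.
A = 1/(1 − 0.0225) = 1.02.

1.02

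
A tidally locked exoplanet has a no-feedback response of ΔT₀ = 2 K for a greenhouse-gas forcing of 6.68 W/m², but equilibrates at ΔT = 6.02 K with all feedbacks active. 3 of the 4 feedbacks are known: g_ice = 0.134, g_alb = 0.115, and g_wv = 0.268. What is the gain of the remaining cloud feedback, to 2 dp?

0.15

Amplification A = ΔT/ΔT₀ = 6.02/2 = 3.01.
Total gain g = 1 − 1/A = 1 − 1/3.01 = 0.6678.
Known gains sum to 0.134 + 0.115 + 0.268 = 0.517.
g_cld = 0.6678 − 0.517 = 0.15.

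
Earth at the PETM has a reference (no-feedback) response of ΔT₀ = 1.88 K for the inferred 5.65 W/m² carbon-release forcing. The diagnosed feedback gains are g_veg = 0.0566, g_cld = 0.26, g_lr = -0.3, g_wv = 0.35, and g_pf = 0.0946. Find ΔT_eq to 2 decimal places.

3.49 K

Total gain g = 0.0566 + 0.26 − 0.3 + 0.35 + 0.0946 = 0.4612.
Amplification A = 1/(1 − 0.4612) = 1.856.
ΔT = 1.88 × 1.856 = 3.49 K.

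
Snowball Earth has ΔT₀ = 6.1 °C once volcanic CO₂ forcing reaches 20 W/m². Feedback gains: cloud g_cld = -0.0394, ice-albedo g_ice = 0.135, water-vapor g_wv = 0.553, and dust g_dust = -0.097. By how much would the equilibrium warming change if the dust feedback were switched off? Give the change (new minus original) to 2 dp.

Original: g = 0.5516, ΔT = 6.1/(1−0.5516) = 13.6039 °C.
Without dust: g' = 0.6486, ΔT' = 6.1/(1−0.6486) = 17.3591 °C.
Change = 17.3591 − 13.6039 = 3.76 °C.

3.76 °C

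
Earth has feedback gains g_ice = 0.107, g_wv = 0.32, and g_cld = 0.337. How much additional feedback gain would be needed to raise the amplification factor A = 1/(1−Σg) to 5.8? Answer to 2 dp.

0.06

Current total gain = 0.764.
Target gain for A = 5.8: g* = 1 − 1/5.8 = 0.8276.
Additional gain needed = 0.8276 − 0.764 = 0.06.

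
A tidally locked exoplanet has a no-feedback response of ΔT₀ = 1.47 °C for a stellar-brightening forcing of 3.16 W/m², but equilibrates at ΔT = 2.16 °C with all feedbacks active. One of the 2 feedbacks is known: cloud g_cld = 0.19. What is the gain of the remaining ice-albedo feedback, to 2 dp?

0.13

Amplification A = ΔT/ΔT₀ = 2.16/1.47 = 1.469.
Total gain g = 1 − 1/A = 1 − 1/1.469 = 0.3193.
The known gain is 0.19.
g_ice = 0.3193 − 0.19 = 0.13.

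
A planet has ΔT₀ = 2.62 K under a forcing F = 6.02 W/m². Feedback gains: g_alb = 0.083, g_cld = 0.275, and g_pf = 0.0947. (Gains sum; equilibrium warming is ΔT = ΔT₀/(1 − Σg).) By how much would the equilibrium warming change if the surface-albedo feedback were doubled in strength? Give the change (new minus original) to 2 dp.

0.86 K

Original: g = 0.4527, ΔT = 2.62/(1−0.4527) = 4.7871 K.
With doubled surface-albedo: g' = 0.5357, ΔT' = 2.62/(1−0.5357) = 5.6429 K.
Change = 5.6429 − 4.7871 = 0.86 K.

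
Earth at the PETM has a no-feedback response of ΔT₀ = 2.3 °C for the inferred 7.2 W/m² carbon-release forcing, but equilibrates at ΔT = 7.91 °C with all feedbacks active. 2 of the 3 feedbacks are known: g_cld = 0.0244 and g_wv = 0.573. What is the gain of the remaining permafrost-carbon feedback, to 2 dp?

0.11

Amplification A = ΔT/ΔT₀ = 7.91/2.3 = 3.439.
Total gain g = 1 − 1/A = 1 − 1/3.439 = 0.7092.
Known gains sum to 0.0244 + 0.573 = 0.5974.
g_pf = 0.7092 − 0.5974 = 0.11.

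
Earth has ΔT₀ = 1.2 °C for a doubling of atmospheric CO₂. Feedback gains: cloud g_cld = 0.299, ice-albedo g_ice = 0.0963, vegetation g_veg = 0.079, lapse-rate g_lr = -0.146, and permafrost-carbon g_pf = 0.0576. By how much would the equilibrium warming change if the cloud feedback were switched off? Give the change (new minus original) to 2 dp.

-0.64 °C

Original: g = 0.3859, ΔT = 1.2/(1−0.3859) = 1.9541 °C.
Without cloud: g' = 0.0869, ΔT' = 1.2/(1−0.0869) = 1.3142 °C.
Change = 1.3142 − 1.9541 = -0.64 °C.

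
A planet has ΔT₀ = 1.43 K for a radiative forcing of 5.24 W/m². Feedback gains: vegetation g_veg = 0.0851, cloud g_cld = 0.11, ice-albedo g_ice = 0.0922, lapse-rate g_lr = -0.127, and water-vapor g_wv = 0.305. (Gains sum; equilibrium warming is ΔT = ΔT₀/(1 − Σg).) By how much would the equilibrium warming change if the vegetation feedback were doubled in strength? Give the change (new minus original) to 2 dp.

Original: g = 0.4653, ΔT = 1.43/(1−0.4653) = 2.6744 K.
With doubled vegetation: g' = 0.5504, ΔT' = 1.43/(1−0.5504) = 3.1806 K.
Change = 3.1806 − 2.6744 = 0.51 K.

0.51 K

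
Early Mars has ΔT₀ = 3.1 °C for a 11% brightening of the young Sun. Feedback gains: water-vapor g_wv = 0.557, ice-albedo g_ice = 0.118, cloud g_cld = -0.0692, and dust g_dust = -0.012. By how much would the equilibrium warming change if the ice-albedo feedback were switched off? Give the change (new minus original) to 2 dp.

-1.72 °C

Original: g = 0.5938, ΔT = 3.1/(1−0.5938) = 7.6317 °C.
Without ice-albedo: g' = 0.4758, ΔT' = 3.1/(1−0.4758) = 5.9138 °C.
Change = 5.9138 − 7.6317 = -1.72 °C.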